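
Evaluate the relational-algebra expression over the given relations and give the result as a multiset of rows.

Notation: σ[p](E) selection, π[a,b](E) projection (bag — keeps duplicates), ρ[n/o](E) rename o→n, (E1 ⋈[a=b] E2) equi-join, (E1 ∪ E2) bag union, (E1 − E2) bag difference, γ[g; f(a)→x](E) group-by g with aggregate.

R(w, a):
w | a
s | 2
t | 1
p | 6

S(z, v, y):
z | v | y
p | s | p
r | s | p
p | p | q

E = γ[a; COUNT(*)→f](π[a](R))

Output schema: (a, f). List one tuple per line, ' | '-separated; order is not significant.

Per-node cardinality:
  R → 3
  π[a](R) → 3
  γ[a; COUNT(*)→f](π[a](R)) → 3

== RESULT ==
a | f
1 | 1
2 | 1
6 | 1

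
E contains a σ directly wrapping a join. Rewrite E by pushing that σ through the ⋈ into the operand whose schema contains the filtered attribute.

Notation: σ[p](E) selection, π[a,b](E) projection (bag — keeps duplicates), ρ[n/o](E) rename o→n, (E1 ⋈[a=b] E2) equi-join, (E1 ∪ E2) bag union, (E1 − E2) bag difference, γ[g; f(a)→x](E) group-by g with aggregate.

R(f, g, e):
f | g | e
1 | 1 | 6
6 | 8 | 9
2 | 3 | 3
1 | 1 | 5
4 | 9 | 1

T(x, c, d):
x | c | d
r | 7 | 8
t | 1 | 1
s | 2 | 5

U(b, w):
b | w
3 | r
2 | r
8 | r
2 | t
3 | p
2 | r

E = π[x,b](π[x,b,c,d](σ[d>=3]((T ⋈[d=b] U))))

σ filters on d, owned by the left side.
E' = π[x,b](π[x,b,c,d]((σ[d>=3](T) ⋈[d=b] U)))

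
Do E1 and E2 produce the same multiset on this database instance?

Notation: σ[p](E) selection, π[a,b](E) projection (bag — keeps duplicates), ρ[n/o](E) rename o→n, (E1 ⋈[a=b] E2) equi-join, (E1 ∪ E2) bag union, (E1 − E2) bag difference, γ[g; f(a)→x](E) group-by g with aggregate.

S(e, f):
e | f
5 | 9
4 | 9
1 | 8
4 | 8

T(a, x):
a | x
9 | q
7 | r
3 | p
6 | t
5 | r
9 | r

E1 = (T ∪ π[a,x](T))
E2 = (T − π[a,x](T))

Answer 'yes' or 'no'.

E1 subexpression sizes:
  T → 6
  T → 6
  π[a,x](T) → 6
  (T ∪ π[a,x](T)) → 12
E2 subexpression sizes:
  T → 6
  T → 6
  π[a,x](T) → 6
  (T − π[a,x](T)) → 0

E1 result:
a | x
3 | p
3 | p
5 | r
5 | r
6 | t
6 | t
7 | r
7 | r
9 | q
9 | q
9 | r
9 | r
E2 result:
a | x
(0 rows)
Witness: (3, 'p') appears 2× in E1 but 0× in E2.

no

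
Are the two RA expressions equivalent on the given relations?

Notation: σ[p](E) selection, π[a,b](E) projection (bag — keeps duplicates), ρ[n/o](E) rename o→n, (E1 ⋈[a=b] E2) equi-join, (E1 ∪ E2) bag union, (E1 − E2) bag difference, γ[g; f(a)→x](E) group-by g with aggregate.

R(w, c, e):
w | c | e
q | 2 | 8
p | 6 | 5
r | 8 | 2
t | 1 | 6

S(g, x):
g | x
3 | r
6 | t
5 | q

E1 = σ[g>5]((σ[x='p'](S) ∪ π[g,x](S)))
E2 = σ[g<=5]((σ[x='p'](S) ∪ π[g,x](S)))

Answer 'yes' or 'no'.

E1 per-node cardinality:
  S → 3
  σ[x='p'](S) → 0
  S → 3
  π[g,x](S) → 3
  (σ[x='p'](S) ∪ π[g,x](S)) → 3
  σ[g>5]((σ[x='p'](S) ∪ π[g,x](S))) → 1
E2 per-node cardinality:
  S → 3
  σ[x='p'](S) → 0
  S → 3
  π[g,x](S) → 3
  (σ[x='p'](S) ∪ π[g,x](S)) → 3
  σ[g<=5]((σ[x='p'](S) ∪ π[g,x](S))) → 2

E1 result:
g | x
6 | t
E2 result:
g | x
3 | r
5 | q
Witness: (6, 't') appears 1× in E1 but 0× in E2.

no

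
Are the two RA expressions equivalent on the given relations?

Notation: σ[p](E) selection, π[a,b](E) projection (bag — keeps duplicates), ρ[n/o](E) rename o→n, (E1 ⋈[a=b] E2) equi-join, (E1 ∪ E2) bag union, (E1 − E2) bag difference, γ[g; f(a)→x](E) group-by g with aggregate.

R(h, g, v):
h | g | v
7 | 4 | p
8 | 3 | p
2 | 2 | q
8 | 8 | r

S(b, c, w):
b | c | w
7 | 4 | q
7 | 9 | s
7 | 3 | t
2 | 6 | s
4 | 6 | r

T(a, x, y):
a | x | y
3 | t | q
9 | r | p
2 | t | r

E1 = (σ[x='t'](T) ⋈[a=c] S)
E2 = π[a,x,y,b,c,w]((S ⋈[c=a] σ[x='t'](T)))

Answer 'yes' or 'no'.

E1 subexpression sizes:
  T → 3
  σ[x='t'](T) → 2
  S → 5
  (σ[x='t'](T) ⋈[a=c] S) → 1
E2 subexpression sizes:
  S → 5
  T → 3
  σ[x='t'](T) → 2
  (S ⋈[c=a] σ[x='t'](T)) → 1
  π[a,x,y,b,c,w]((S ⋈[c=a] σ[x='t'](T))) → 1

E1 and E2 produce the same multiset:
a | x | y | b | c | w
3 | t | q | 7 | 3 | t

yes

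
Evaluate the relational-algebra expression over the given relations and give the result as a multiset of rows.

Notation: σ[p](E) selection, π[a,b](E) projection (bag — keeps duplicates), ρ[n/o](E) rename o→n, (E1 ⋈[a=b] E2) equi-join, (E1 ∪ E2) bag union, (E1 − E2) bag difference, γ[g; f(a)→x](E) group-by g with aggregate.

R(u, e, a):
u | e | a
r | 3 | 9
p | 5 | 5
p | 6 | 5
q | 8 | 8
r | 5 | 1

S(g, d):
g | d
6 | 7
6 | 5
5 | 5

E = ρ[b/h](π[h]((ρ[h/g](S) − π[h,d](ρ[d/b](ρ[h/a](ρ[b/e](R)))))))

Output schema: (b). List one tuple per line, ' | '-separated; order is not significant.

Per-node cardinality:
  S → 3
  ρ[h/g](S) → 3
  R → 5
  ρ[b/e](R) → 5
  ρ[h/a](ρ[b/e](R)) → 5
  ρ[d/b](ρ[h/a](ρ[b/e](R))) → 5
  π[h,d](ρ[d/b](ρ[h/a](ρ[b/e](R)))) → 5
  (ρ[h/g](S) − π[h,d](ρ[d/b](ρ[h/a](ρ[b/e](R))))) → 2
  π[h]((ρ[h/g](S) − π[h,d](ρ[d/b](ρ[h/a](ρ[b/e](R)))))) → 2
  ρ[b/h](π[h]((ρ[h/g](S) − π[h,d](ρ[d/b](ρ[h/a](ρ[b/e](R))))))) → 2

== RESULT ==
b
6
6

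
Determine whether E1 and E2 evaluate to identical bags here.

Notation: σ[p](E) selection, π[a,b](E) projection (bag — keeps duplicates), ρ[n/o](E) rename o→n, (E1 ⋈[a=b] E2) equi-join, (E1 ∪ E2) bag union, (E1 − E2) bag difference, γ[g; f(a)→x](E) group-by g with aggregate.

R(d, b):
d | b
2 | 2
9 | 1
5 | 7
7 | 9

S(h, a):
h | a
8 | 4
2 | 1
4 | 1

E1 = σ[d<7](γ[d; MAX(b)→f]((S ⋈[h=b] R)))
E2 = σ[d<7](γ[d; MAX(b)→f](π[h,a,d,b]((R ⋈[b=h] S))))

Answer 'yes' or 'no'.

E1 row counts bottom-up:
  S → 3
  R → 4
  (S ⋈[h=b] R) → 1
  γ[d; MAX(b)→f]((S ⋈[h=b] R)) → 1
  σ[d<7](γ[d; MAX(b)→f]((S ⋈[h=b] R))) → 1
E2 row counts bottom-up:
  R → 4
  S → 3
  (R ⋈[b=h] S) → 1
  π[h,a,d,b]((R ⋈[b=h] S)) → 1
  γ[d; MAX(b)→f](π[h,a,d,b]((R ⋈[b=h] S))) → 1
  σ[d<7](γ[d; MAX(b)→f](π[h,a,d,b]((R ⋈[b=h] S)))) → 1

E1 and E2 produce the same multiset:
d | f
2 | 2

yes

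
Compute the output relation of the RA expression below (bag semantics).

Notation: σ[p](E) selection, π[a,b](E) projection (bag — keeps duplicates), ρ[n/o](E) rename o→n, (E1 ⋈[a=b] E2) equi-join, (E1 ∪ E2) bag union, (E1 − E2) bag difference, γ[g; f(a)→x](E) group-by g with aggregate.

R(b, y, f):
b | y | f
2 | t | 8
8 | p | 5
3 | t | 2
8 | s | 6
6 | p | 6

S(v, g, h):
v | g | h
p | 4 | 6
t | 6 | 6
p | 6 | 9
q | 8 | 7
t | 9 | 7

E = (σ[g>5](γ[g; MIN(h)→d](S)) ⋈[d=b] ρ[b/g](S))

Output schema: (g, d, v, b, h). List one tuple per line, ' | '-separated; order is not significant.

Stepwise |·|:
  S → 5
  γ[g; MIN(h)→d](S) → 4
  σ[g>5](γ[g; MIN(h)→d](S)) → 3
  S → 5
  ρ[b/g](S) → 5
  (σ[g>5](γ[g; MIN(h)→d](S)) ⋈[d=b] ρ[b/g](S)) → 2

== RESULT ==
g | d | v | b | h
6 | 6 | p | 6 | 9
6 | 6 | t | 6 | 6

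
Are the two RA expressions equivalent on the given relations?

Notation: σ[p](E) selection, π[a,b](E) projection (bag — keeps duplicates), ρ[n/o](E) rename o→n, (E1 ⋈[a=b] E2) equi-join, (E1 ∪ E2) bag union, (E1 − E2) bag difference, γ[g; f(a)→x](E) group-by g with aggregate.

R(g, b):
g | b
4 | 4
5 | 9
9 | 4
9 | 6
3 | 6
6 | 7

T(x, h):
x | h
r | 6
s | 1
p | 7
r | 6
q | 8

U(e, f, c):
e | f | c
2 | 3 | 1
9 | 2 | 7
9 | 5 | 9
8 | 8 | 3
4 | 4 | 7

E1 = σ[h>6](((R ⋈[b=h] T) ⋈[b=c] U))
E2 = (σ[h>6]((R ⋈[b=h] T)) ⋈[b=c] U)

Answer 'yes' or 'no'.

E1 row counts bottom-up:
  R → 6
  T → 5
  (R ⋈[b=h] T) → 5
  U → 5
  ((R ⋈[b=h] T) ⋈[b=c] U) → 2
  σ[h>6](((R ⋈[b=h] T) ⋈[b=c] U)) → 2
E2 row counts bottom-up:
  R → 6
  T → 5
  (R ⋈[b=h] T) → 5
  σ[h>6]((R ⋈[b=h] T)) → 1
  U → 5
  (σ[h>6]((R ⋈[b=h] T)) ⋈[b=c] U) → 2

E1 and E2 produce the same multiset:
g | b | x | h | e | f | c
6 | 7 | p | 7 | 4 | 4 | 7
6 | 7 | p | 7 | 9 | 2 | 7

yes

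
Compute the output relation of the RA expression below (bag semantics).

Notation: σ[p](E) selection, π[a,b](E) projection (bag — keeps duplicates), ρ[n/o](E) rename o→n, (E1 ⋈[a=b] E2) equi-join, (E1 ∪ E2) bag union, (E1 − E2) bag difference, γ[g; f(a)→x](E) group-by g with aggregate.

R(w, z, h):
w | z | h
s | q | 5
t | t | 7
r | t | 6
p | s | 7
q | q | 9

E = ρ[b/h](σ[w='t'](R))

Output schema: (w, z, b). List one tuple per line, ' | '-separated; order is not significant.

Row counts bottom-up:
  R → 5
  σ[w='t'](R) → 1
  ρ[b/h](σ[w='t'](R)) → 1

== RESULT ==
w | z | b
t | t | 7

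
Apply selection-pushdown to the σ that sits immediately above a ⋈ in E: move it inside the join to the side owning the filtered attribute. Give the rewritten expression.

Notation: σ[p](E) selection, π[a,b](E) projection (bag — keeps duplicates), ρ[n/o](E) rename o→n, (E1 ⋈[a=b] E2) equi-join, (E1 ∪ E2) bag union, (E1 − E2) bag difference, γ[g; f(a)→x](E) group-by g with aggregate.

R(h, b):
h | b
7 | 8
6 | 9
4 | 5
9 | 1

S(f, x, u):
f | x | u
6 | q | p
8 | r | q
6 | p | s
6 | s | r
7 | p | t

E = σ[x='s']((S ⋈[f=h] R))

σ filters on x, owned by the left side.
E' = (σ[x='s'](S) ⋈[f=h] R)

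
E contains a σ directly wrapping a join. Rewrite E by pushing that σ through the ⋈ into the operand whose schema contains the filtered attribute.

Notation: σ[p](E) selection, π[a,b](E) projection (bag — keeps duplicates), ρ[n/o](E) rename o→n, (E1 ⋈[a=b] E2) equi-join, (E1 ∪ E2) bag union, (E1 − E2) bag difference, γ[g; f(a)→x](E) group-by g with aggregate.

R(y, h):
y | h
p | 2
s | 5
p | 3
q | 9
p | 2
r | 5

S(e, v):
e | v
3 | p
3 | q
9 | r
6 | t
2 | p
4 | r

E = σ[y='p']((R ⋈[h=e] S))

σ filters on y, owned by the left side.
E' = (σ[y='p'](R) ⋈[h=e] S)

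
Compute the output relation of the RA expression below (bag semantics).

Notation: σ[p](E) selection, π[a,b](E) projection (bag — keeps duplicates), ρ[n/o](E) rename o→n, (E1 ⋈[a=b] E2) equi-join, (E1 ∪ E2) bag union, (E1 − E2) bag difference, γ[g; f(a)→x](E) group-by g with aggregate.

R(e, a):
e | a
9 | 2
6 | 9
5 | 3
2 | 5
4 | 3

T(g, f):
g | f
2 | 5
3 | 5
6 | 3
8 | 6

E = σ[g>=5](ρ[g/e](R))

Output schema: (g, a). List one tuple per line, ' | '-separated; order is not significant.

Stepwise |·|:
  R → 5
  ρ[g/e](R) → 5
  σ[g>=5](ρ[g/e](R)) → 3

== RESULT ==
g | a
5 | 3
6 | 9
9 | 2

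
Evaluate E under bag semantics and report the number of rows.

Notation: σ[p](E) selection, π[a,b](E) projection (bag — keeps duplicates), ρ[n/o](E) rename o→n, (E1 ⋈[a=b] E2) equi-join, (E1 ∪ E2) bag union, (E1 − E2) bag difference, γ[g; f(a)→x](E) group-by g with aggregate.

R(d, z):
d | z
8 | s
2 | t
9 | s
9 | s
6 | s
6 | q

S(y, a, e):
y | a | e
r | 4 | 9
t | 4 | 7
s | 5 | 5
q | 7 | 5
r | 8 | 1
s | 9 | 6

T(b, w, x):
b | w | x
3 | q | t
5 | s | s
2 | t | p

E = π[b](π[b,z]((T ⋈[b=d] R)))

Stepwise |·|:
  T → 3
  R → 6
  (T ⋈[b=d] R) → 1
  π[b,z]((T ⋈[b=d] R)) → 1
  π[b](π[b,z]((T ⋈[b=d] R))) → 1

|E| = 1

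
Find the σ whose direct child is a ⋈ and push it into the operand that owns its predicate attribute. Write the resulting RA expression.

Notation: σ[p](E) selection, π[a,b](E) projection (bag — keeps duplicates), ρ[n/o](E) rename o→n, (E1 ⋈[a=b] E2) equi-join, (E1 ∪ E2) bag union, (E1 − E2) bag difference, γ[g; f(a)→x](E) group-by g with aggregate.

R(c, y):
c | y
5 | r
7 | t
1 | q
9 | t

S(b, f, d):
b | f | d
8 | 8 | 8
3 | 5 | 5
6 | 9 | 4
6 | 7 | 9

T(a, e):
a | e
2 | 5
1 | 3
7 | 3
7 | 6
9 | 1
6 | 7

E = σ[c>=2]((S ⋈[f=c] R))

σ filters on c, owned by the right side.
E' = (S ⋈[f=c] σ[c>=2](R))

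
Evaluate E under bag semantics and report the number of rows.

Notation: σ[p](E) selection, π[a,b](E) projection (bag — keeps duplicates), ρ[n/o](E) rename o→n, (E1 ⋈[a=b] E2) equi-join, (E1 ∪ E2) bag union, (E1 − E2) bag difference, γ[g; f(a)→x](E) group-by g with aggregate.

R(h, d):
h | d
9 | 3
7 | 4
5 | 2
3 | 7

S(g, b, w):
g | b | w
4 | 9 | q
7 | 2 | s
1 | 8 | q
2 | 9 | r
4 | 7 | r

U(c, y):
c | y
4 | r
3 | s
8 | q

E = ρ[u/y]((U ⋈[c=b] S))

Subexpression sizes:
  U → 3
  S → 5
  (U ⋈[c=b] S) → 1
  ρ[u/y]((U ⋈[c=b] S)) → 1

|E| = 1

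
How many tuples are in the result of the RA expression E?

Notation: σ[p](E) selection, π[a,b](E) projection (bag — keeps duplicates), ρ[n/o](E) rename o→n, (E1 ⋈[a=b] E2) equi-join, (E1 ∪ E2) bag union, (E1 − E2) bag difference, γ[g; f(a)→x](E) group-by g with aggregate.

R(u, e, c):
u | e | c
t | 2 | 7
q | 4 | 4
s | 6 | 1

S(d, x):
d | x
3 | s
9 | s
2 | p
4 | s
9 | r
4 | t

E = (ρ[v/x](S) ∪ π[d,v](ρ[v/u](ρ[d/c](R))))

Stepwise |·|:
  S → 6
  ρ[v/x](S) → 6
  R → 3
  ρ[d/c](R) → 3
  ρ[v/u](ρ[d/c](R)) → 3
  π[d,v](ρ[v/u](ρ[d/c](R))) → 3
  (ρ[v/x](S) ∪ π[d,v](ρ[v/u](ρ[d/c](R)))) → 9

|E| = 9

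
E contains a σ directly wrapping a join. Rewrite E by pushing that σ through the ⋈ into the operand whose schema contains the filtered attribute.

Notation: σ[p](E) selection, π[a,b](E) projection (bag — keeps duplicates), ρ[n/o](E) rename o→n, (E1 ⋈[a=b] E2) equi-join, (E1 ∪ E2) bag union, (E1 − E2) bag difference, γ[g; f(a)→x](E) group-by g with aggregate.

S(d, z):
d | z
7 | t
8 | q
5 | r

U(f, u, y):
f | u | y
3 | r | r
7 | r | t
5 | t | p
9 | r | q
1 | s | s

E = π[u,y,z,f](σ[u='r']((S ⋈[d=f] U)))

σ filters on u, owned by the right side.
E' = π[u,y,z,f]((S ⋈[d=f] σ[u='r'](U)))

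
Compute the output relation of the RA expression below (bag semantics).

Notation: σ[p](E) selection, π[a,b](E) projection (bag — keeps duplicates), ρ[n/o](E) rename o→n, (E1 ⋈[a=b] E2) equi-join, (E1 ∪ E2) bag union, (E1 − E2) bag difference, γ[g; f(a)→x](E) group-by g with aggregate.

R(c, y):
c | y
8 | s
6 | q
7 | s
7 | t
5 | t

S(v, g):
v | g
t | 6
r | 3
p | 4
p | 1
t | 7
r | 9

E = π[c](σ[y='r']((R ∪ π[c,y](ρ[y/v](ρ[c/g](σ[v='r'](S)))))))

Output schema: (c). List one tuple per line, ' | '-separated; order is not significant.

Stepwise |·|:
  R → 5
  S → 6
  σ[v='r'](S) → 2
  ρ[c/g](σ[v='r'](S)) → 2
  ρ[y/v](ρ[c/g](σ[v='r'](S))) → 2
  π[c,y](ρ[y/v](ρ[c/g](σ[v='r'](S)))) → 2
  (R ∪ π[c,y](ρ[y/v](ρ[c/g](σ[v='r'](S))))) → 7
  σ[y='r']((R ∪ π[c,y](ρ[y/v](ρ[c/g](σ[v='r'](S)))))) → 2
  π[c](σ[y='r']((R ∪ π[c,y](ρ[y/v](ρ[c/g](σ[v='r'](S))))))) → 2

== RESULT ==
c
3
9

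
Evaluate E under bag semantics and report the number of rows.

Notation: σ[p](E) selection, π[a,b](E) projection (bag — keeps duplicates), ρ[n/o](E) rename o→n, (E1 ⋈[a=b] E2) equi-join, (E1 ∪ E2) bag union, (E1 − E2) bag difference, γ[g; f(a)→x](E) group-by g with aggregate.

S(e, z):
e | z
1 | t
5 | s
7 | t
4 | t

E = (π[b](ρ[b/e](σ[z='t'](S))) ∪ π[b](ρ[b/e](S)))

Row counts bottom-up:
  S → 4
  σ[z='t'](S) → 3
  ρ[b/e](σ[z='t'](S)) → 3
  π[b](ρ[b/e](σ[z='t'](S))) → 3
  S → 4
  ρ[b/e](S) → 4
  π[b](ρ[b/e](S)) → 4
  (π[b](ρ[b/e](σ[z='t'](S))) ∪ π[b](ρ[b/e](S))) → 7

|E| = 7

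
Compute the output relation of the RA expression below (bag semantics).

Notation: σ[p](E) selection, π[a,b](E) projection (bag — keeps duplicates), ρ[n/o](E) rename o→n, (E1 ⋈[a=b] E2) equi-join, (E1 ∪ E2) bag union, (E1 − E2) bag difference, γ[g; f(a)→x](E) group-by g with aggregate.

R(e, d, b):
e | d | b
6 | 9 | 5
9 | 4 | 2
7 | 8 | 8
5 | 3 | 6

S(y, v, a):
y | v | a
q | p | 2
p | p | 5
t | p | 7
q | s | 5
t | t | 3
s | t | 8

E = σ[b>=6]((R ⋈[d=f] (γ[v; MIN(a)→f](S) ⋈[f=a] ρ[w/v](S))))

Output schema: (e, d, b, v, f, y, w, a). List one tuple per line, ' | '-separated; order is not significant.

Subexpression sizes:
  R → 4
  S → 6
  γ[v; MIN(a)→f](S) → 3
  S → 6
  ρ[w/v](S) → 6
  (γ[v; MIN(a)→f](S) ⋈[f=a] ρ[w/v](S)) → 4
  (R ⋈[d=f] (γ[v; MIN(a)→f](S) ⋈[f=a] ρ[w/v](S))) → 1
  σ[b>=6]((R ⋈[d=f] (γ[v; MIN(a)→f](S) ⋈[f=a] ρ[w/v](S)))) → 1

== RESULT ==
e | d | b | v | f | y | w | a
5 | 3 | 6 | t | 3 | t | t | 3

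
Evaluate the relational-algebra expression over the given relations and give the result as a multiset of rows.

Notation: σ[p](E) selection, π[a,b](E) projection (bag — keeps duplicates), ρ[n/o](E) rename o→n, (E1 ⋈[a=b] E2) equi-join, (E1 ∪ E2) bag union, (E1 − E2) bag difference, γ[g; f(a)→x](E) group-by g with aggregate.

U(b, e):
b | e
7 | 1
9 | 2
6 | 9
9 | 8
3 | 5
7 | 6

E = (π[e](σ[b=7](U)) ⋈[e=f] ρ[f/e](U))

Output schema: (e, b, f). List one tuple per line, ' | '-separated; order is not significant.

Row counts bottom-up:
  U → 6
  σ[b=7](U) → 2
  π[e](σ[b=7](U)) → 2
  U → 6
  ρ[f/e](U) → 6
  (π[e](σ[b=7](U)) ⋈[e=f] ρ[f/e](U)) → 2

== RESULT ==
e | b | f
1 | 7 | 1
6 | 7 | 6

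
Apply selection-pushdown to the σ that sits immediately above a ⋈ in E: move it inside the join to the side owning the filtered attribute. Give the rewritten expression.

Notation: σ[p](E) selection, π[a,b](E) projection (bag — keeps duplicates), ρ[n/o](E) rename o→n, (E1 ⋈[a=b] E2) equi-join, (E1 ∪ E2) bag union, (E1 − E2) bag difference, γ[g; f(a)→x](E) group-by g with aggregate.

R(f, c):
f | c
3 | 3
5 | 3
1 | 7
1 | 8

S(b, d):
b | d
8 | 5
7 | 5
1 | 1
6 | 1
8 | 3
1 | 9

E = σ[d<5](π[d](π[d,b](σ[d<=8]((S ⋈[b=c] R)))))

σ filters on d, owned by the left side.
E' = σ[d<5](π[d](π[d,b]((σ[d<=8](S) ⋈[b=c] R))))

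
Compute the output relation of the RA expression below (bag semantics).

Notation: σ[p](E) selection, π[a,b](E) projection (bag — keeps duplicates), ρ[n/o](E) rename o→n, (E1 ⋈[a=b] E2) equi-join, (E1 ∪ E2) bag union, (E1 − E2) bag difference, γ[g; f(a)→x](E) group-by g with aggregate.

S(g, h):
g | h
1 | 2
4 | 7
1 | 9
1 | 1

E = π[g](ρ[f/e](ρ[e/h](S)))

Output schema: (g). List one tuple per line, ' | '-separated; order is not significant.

Row counts bottom-up:
  S → 4
  ρ[e/h](S) → 4
  ρ[f/e](ρ[e/h](S)) → 4
  π[g](ρ[f/e](ρ[e/h](S))) → 4

== RESULT ==
g
1
1
1
4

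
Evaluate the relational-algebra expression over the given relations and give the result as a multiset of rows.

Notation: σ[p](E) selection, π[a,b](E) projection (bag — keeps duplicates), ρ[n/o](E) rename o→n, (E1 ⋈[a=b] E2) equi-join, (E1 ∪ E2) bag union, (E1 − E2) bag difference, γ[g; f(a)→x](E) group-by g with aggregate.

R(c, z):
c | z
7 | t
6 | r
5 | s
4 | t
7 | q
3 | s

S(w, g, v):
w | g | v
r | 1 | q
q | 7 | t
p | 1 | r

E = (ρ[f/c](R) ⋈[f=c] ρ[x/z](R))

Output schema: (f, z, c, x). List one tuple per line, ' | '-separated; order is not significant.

Row counts bottom-up:
  R → 6
  ρ[f/c](R) → 6
  R → 6
  ρ[x/z](R) → 6
  (ρ[f/c](R) ⋈[f=c] ρ[x/z](R)) → 8

== RESULT ==
f | z | c | x
3 | s | 3 | s
4 | t | 4 | t
5 | s | 5 | s
6 | r | 6 | r
7 | q | 7 | q
7 | q | 7 | t
7 | t | 7 | q
7 | t | 7 | t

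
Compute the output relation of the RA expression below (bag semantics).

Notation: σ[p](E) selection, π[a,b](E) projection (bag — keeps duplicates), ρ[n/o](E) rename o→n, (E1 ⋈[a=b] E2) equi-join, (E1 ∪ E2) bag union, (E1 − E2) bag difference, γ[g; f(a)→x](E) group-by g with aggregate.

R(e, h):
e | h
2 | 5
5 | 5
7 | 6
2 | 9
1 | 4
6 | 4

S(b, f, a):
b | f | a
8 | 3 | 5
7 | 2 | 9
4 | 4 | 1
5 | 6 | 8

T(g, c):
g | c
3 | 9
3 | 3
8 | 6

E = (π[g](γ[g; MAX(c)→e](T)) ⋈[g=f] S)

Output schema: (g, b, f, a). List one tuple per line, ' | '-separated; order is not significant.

Stepwise |·|:
  T → 3
  γ[g; MAX(c)→e](T) → 2
  π[g](γ[g; MAX(c)→e](T)) → 2
  S → 4
  (π[g](γ[g; MAX(c)→e](T)) ⋈[g=f] S) → 1

== RESULT ==
g | b | f | a
3 | 8 | 3 | 5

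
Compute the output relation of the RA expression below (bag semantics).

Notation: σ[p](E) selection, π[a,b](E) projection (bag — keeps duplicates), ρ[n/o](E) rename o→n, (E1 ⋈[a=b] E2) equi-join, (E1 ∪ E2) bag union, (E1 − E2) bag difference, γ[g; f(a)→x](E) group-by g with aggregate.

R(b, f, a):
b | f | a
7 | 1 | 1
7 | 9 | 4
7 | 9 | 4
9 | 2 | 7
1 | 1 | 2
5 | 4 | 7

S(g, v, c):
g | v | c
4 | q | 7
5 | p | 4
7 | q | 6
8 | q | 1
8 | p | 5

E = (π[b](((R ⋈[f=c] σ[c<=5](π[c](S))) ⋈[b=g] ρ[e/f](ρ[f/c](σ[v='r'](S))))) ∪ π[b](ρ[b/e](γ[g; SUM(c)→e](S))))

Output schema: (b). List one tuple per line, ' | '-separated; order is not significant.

Stepwise |·|:
  R → 6
  S → 5
  π[c](S) → 5
  σ[c<=5](π[c](S)) → 3
  (R ⋈[f=c] σ[c<=5](π[c](S))) → 3
  S → 5
  σ[v='r'](S) → 0
  ρ[f/c](σ[v='r'](S)) → 0
  ρ[e/f](ρ[f/c](σ[v='r'](S))) → 0
  ((R ⋈[f=c] σ[c<=5](π[c](S))) ⋈[b=g] ρ[e/f](ρ[f/c](σ[v='r'](S)))) → 0
  π[b](((R ⋈[f=c] σ[c<=5](π[c](S))) ⋈[b=g] ρ[e/f](ρ[f/c](σ[v='r'](S))))) → 0
  S → 5
  γ[g; SUM(c)→e](S) → 4
  ρ[b/e](γ[g; SUM(c)→e](S)) → 4
  π[b](ρ[b/e](γ[g; SUM(c)→e](S))) → 4
  (π[b](((R ⋈[f=c] σ[c<=5](π[c](S))) ⋈[b=g] ρ[e/f](ρ[f/c](σ[v='r'](S))))) ∪ π[b](ρ[b/e](γ[g; SUM(c)→e](S)))) → 4

== RESULT ==
b
4
6
6
7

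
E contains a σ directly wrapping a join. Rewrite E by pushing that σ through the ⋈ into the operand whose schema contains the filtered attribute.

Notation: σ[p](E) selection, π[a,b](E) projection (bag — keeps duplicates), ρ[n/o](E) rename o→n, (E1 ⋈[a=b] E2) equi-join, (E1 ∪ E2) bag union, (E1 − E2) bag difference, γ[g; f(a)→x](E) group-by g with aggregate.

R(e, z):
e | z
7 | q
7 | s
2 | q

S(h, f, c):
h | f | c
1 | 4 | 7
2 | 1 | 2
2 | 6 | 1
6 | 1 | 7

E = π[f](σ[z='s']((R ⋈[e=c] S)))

σ filters on z, owned by the left side.
E' = π[f]((σ[z='s'](R) ⋈[e=c] S))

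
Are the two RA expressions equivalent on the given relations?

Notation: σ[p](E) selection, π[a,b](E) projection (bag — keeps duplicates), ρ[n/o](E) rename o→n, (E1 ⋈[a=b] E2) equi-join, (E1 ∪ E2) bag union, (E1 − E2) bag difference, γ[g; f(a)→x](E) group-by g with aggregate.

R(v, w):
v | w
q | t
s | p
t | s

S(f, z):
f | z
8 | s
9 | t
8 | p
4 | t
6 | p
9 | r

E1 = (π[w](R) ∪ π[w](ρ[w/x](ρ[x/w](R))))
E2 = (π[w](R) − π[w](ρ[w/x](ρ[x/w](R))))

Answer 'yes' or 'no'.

E1 subexpression sizes:
  R → 3
  π[w](R) → 3
  R → 3
  ρ[x/w](R) → 3
  ρ[w/x](ρ[x/w](R)) → 3
  π[w](ρ[w/x](ρ[x/w](R))) → 3
  (π[w](R) ∪ π[w](ρ[w/x](ρ[x/w](R)))) → 6
E2 subexpression sizes:
  R → 3
  π[w](R) → 3
  R → 3
  ρ[x/w](R) → 3
  ρ[w/x](ρ[x/w](R)) → 3
  π[w](ρ[w/x](ρ[x/w](R))) → 3
  (π[w](R) − π[w](ρ[w/x](ρ[x/w](R)))) → 0

E1 result:
w
p
p
s
s
t
t
E2 result:
w
(0 rows)
Witness: ('p',) appears 2× in E1 but 0× in E2.

no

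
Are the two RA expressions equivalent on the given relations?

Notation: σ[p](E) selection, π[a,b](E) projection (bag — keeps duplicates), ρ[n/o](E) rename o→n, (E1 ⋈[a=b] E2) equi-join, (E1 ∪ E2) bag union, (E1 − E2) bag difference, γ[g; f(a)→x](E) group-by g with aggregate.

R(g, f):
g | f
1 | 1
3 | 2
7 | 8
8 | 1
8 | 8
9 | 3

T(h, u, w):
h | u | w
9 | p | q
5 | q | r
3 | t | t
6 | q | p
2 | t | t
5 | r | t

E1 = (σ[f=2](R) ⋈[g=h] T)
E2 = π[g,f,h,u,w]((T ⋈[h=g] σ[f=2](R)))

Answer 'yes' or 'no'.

E1 subexpression sizes:
  R → 6
  σ[f=2](R) → 1
  T → 6
  (σ[f=2](R) ⋈[g=h] T) → 1
E2 subexpression sizes:
  T → 6
  R → 6
  σ[f=2](R) → 1
  (T ⋈[h=g] σ[f=2](R)) → 1
  π[g,f,h,u,w]((T ⋈[h=g] σ[f=2](R))) → 1

E1 and E2 produce the same multiset:
g | f | h | u | w
3 | 2 | 3 | t | t

yes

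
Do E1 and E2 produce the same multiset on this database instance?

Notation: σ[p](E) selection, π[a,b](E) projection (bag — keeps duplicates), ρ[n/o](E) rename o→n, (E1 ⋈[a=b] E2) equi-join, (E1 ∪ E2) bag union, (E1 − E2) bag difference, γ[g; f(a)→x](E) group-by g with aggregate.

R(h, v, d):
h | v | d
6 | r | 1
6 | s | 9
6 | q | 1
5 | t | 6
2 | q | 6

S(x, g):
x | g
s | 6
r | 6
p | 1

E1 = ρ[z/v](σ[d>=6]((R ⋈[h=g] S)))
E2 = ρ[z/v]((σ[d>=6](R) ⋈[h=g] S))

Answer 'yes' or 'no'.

E1 stepwise |·|:
  R → 5
  S → 3
  (R ⋈[h=g] S) → 6
  σ[d>=6]((R ⋈[h=g] S)) → 2
  ρ[z/v](σ[d>=6]((R ⋈[h=g] S))) → 2
E2 stepwise |·|:
  R → 5
  σ[d>=6](R) → 3
  S → 3
  (σ[d>=6](R) ⋈[h=g] S) → 2
  ρ[z/v]((σ[d>=6](R) ⋈[h=g] S)) → 2

E1 and E2 produce the same multiset:
h | z | d | x | g
6 | s | 9 | r | 6
6 | s | 9 | s | 6

yes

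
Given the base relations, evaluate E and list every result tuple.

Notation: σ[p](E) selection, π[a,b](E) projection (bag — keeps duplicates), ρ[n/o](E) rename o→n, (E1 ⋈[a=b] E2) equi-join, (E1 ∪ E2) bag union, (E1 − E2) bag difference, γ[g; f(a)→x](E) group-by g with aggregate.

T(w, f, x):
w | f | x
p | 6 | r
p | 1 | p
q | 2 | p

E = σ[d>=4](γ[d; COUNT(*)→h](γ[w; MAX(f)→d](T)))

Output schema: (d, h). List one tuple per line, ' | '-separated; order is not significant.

Stepwise |·|:
  T → 3
  γ[w; MAX(f)→d](T) → 2
  γ[d; COUNT(*)→h](γ[w; MAX(f)→d](T)) → 2
  σ[d>=4](γ[d; COUNT(*)→h](γ[w; MAX(f)→d](T))) → 1

== RESULT ==
d | h
6 | 1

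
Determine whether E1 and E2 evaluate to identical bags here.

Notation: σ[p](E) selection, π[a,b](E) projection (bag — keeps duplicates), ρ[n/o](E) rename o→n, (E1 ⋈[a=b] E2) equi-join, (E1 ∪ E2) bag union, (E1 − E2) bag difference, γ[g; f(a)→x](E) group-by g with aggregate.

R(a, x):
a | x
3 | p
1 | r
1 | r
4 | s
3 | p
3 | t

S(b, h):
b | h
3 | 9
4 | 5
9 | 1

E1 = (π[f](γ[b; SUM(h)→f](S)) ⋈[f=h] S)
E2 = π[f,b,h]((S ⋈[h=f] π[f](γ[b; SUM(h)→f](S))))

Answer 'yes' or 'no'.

E1 subexpression sizes:
  S → 3
  γ[b; SUM(h)→f](S) → 3
  π[f](γ[b; SUM(h)→f](S)) → 3
  S → 3
  (π[f](γ[b; SUM(h)→f](S)) ⋈[f=h] S) → 3
E2 subexpression sizes:
  S → 3
  S → 3
  γ[b; SUM(h)→f](S) → 3
  π[f](γ[b; SUM(h)→f](S)) → 3
  (S ⋈[h=f] π[f](γ[b; SUM(h)→f](S))) → 3
  π[f,b,h]((S ⋈[h=f] π[f](γ[b; SUM(h)→f](S)))) → 3

E1 and E2 produce the same multiset:
f | b | h
1 | 9 | 1
5 | 4 | 5
9 | 3 | 9

yes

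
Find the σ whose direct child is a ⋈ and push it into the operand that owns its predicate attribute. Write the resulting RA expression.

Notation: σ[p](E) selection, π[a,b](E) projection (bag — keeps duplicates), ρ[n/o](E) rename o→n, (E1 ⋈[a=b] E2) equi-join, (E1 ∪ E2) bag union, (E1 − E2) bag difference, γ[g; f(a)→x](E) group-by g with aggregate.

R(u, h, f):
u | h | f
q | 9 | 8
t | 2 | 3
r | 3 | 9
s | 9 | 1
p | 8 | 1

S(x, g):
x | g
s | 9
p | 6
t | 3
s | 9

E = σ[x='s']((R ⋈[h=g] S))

σ filters on x, owned by the right side.
E' = (R ⋈[h=g] σ[x='s'](S))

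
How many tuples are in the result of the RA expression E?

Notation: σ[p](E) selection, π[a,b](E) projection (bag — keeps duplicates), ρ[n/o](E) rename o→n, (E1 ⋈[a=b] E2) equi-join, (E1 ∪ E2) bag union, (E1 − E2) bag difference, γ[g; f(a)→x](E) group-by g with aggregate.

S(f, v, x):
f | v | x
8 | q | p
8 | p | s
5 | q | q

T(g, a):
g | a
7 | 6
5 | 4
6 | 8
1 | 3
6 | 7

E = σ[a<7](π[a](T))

Per-node cardinality:
  T → 5
  π[a](T) → 5
  σ[a<7](π[a](T)) → 3

|E| = 3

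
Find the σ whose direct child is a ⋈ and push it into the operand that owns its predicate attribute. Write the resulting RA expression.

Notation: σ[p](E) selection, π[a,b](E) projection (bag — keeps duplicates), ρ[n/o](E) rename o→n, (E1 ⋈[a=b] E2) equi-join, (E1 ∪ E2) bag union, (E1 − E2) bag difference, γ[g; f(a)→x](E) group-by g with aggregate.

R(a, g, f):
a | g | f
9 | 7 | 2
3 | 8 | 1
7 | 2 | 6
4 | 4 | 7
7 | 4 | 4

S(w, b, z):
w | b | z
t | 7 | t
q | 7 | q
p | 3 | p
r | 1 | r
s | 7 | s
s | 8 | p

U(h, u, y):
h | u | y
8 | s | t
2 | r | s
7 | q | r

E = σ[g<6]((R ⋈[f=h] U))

σ filters on g, owned by the left side.
E' = (σ[g<6](R) ⋈[f=h] U)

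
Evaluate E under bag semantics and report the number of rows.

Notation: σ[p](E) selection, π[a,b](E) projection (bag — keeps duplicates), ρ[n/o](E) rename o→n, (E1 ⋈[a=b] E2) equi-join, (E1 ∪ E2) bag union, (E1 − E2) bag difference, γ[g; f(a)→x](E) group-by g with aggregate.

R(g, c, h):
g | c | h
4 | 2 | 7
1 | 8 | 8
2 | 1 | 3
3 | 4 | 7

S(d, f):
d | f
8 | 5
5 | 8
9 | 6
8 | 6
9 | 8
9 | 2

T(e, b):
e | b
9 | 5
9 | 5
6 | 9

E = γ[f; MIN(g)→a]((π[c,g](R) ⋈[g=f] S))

Stepwise |·|:
  R → 4
  π[c,g](R) → 4
  S → 6
  (π[c,g](R) ⋈[g=f] S) → 1
  γ[f; MIN(g)→a]((π[c,g](R) ⋈[g=f] S)) → 1

|E| = 1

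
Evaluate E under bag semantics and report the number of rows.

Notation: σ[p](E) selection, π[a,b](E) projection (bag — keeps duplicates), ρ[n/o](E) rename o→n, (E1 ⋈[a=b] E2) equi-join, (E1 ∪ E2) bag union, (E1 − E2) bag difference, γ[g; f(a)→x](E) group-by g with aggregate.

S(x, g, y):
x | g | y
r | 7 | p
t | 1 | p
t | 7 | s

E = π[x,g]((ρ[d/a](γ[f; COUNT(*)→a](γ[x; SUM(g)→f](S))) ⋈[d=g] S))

Subexpression sizes:
  S → 3
  γ[x; SUM(g)→f](S) → 2
  γ[f; COUNT(*)→a](γ[x; SUM(g)→f](S)) → 2
  ρ[d/a](γ[f; COUNT(*)→a](γ[x; SUM(g)→f](S))) → 2
  S → 3
  (ρ[d/a](γ[f; COUNT(*)→a](γ[x; SUM(g)→f](S))) ⋈[d=g] S) → 2
  π[x,g]((ρ[d/a](γ[f; COUNT(*)→a](γ[x; SUM(g)→f](S))) ⋈[d=g] S)) → 2

|E| = 2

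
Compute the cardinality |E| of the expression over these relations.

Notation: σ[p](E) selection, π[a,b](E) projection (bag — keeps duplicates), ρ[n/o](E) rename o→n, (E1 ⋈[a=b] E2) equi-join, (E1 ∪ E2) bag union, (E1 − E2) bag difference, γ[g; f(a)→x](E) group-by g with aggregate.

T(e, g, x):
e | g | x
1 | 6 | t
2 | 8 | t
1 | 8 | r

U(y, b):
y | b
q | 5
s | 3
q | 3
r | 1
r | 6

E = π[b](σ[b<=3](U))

Row counts bottom-up:
  U → 5
  σ[b<=3](U) → 3
  π[b](σ[b<=3](U)) → 3

|E| = 3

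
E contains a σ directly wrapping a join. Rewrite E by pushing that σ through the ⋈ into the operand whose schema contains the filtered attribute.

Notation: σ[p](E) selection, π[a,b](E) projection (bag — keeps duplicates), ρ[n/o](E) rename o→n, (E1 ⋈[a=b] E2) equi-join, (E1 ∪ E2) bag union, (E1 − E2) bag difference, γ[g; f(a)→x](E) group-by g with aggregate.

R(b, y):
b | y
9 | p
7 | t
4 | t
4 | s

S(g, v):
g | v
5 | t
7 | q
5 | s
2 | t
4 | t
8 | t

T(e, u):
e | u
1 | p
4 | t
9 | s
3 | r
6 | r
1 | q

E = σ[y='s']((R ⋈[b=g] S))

σ filters on y, owned by the left side.
E' = (σ[y='s'](R) ⋈[b=g] S)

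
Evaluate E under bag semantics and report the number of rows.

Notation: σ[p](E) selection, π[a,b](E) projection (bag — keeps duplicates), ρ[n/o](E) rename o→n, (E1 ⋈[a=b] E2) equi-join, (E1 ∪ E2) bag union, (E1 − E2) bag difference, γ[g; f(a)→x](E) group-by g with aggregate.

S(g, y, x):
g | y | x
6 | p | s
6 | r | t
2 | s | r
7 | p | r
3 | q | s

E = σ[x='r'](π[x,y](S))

Row counts bottom-up:
  S → 5
  π[x,y](S) → 5
  σ[x='r'](π[x,y](S)) → 2

|E| = 2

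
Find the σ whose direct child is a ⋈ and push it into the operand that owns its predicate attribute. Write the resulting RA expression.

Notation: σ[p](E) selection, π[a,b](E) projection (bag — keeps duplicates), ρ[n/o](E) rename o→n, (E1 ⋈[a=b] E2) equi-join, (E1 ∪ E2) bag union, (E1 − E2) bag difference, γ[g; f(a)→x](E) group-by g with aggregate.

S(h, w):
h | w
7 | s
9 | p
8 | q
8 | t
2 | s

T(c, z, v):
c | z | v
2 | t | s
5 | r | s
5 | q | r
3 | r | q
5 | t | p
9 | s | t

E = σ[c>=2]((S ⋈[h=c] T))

σ filters on c, owned by the right side.
E' = (S ⋈[h=c] σ[c>=2](T))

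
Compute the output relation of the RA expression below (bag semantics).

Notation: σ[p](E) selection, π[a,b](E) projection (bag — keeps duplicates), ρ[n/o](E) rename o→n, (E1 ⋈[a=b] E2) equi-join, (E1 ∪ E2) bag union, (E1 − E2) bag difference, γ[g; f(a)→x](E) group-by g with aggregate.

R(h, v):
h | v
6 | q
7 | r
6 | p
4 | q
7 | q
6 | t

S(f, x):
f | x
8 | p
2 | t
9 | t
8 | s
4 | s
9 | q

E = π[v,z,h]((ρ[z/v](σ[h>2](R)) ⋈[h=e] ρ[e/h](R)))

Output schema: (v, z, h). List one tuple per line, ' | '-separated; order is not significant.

Stepwise |·|:
  R → 6
  σ[h>2](R) → 6
  ρ[z/v](σ[h>2](R)) → 6
  R → 6
  ρ[e/h](R) → 6
  (ρ[z/v](σ[h>2](R)) ⋈[h=e] ρ[e/h](R)) → 14
  π[v,z,h]((ρ[z/v](σ[h>2](R)) ⋈[h=e] ρ[e/h](R))) → 14

== RESULT ==
v | z | h
p | p | 6
p | q | 6
p | t | 6
q | p | 6
q | q | 4
q | q | 6
q | q | 7
q | r | 7
q | t | 6
r | q | 7
r | r | 7
t | p | 6
t | q | 6
t | t | 6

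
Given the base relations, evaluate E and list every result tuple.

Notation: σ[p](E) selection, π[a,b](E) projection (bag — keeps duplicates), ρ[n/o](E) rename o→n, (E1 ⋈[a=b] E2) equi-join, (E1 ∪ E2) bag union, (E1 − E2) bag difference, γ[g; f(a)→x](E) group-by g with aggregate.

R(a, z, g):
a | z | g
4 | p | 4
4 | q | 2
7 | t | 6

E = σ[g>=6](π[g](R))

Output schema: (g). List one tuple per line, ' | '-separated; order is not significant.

Stepwise |·|:
  R → 3
  π[g](R) → 3
  σ[g>=6](π[g](R)) → 1

== RESULT ==
g
6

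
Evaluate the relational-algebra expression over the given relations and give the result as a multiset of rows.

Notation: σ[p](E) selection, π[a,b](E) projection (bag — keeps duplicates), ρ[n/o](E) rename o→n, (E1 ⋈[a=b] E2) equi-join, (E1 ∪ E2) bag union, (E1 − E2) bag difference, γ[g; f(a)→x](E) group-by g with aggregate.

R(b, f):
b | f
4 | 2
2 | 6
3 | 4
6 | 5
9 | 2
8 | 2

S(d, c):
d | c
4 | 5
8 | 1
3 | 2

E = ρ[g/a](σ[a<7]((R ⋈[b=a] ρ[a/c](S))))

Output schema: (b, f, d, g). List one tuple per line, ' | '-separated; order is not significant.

Stepwise |·|:
  R → 6
  S → 3
  ρ[a/c](S) → 3
  (R ⋈[b=a] ρ[a/c](S)) → 1
  σ[a<7]((R ⋈[b=a] ρ[a/c](S))) → 1
  ρ[g/a](σ[a<7]((R ⋈[b=a] ρ[a/c](S)))) → 1

== RESULT ==
b | f | d | g
2 | 6 | 3 | 2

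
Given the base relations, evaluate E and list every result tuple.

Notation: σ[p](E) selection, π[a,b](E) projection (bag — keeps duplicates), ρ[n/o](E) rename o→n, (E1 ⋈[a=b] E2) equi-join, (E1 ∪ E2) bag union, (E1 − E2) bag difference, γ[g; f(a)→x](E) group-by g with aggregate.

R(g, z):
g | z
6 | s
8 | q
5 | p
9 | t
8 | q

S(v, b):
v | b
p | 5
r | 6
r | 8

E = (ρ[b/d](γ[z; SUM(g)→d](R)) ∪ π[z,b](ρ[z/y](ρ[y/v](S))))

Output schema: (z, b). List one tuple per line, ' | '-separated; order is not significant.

Stepwise |·|:
  R → 5
  γ[z; SUM(g)→d](R) → 4
  ρ[b/d](γ[z; SUM(g)→d](R)) → 4
  S → 3
  ρ[y/v](S) → 3
  ρ[z/y](ρ[y/v](S)) → 3
  π[z,b](ρ[z/y](ρ[y/v](S))) → 3
  (ρ[b/d](γ[z; SUM(g)→d](R)) ∪ π[z,b](ρ[z/y](ρ[y/v](S)))) → 7

== RESULT ==
z | b
p | 5
p | 5
q | 16
r | 6
r | 8
s | 6
t | 9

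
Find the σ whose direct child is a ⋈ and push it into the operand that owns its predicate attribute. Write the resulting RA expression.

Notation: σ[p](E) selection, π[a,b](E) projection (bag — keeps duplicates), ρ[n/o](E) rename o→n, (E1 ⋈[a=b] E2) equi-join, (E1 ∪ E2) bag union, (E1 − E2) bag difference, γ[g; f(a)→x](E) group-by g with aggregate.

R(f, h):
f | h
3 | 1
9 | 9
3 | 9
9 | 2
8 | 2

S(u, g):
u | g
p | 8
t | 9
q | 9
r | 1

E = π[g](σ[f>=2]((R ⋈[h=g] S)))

σ filters on f, owned by the left side.
E' = π[g]((σ[f>=2](R) ⋈[h=g] S))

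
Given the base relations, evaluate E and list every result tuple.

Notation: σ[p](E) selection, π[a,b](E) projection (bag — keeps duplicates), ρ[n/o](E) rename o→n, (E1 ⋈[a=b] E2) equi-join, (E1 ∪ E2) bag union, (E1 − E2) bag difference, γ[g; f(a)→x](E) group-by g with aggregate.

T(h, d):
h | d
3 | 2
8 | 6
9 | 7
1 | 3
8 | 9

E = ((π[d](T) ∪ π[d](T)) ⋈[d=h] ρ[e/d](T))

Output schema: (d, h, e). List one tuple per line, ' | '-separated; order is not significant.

Row counts bottom-up:
  T → 5
  π[d](T) → 5
  T → 5
  π[d](T) → 5
  (π[d](T) ∪ π[d](T)) → 10
  T → 5
  ρ[e/d](T) → 5
  ((π[d](T) ∪ π[d](T)) ⋈[d=h] ρ[e/d](T)) → 4

== RESULT ==
d | h | e
3 | 3 | 2
3 | 3 | 2
9 | 9 | 7
9 | 9 | 7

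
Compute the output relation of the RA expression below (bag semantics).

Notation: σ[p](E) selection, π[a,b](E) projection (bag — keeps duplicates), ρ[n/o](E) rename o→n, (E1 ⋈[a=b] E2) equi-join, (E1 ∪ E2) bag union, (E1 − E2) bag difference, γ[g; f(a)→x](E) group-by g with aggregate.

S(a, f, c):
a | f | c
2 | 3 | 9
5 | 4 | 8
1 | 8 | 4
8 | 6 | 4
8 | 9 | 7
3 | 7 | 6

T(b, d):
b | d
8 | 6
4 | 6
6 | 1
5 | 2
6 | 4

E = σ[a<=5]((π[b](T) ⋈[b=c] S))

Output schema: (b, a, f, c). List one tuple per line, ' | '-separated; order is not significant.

Row counts bottom-up:
  T → 5
  π[b](T) → 5
  S → 6
  (π[b](T) ⋈[b=c] S) → 5
  σ[a<=5]((π[b](T) ⋈[b=c] S)) → 4

== RESULT ==
b | a | f | c
4 | 1 | 8 | 4
6 | 3 | 7 | 6
6 | 3 | 7 | 6
8 | 5 | 4 | 8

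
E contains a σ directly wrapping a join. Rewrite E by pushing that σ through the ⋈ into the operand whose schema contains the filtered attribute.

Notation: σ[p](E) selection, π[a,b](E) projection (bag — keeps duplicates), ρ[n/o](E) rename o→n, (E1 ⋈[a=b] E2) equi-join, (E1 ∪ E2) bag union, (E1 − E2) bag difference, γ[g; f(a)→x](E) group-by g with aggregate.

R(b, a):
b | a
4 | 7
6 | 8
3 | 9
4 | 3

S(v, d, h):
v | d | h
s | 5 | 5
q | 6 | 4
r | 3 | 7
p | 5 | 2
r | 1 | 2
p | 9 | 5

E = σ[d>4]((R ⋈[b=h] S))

σ filters on d, owned by the right side.
E' = (R ⋈[b=h] σ[d>4](S))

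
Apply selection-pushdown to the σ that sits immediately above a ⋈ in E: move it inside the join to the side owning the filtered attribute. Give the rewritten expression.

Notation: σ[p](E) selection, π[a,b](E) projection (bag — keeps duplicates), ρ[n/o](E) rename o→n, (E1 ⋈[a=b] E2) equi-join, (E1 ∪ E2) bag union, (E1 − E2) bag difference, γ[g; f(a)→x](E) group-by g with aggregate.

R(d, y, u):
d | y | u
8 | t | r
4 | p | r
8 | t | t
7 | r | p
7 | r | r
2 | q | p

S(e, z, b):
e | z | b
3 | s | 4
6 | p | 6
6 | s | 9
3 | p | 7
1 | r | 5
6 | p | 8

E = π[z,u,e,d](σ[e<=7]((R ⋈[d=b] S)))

σ filters on e, owned by the right side.
E' = π[z,u,e,d]((R ⋈[d=b] σ[e<=7](S)))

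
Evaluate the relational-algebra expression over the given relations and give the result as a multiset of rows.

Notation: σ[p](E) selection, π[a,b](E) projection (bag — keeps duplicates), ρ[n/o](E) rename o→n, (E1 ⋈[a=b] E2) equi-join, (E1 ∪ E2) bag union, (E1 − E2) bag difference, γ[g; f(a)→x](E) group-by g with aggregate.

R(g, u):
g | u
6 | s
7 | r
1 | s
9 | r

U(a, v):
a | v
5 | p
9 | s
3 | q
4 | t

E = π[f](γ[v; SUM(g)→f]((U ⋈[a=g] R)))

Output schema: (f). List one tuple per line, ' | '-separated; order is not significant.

Subexpression sizes:
  U → 4
  R → 4
  (U ⋈[a=g] R) → 1
  γ[v; SUM(g)→f]((U ⋈[a=g] R)) → 1
  π[f](γ[v; SUM(g)→f]((U ⋈[a=g] R))) → 1

== RESULT ==
f
9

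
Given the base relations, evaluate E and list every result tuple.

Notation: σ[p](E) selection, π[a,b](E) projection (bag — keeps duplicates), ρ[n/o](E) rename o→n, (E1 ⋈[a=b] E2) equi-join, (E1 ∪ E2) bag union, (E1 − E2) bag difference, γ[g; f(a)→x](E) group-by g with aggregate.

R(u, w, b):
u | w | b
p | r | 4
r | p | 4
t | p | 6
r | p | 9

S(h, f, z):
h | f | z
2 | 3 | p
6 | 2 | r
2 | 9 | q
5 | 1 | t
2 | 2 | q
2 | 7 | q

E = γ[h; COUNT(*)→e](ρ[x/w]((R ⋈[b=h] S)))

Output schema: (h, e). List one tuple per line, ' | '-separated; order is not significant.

Subexpression sizes:
  R → 4
  S → 6
  (R ⋈[b=h] S) → 1
  ρ[x/w]((R ⋈[b=h] S)) → 1
  γ[h; COUNT(*)→e](ρ[x/w]((R ⋈[b=h] S))) → 1

== RESULT ==
h | e
6 | 1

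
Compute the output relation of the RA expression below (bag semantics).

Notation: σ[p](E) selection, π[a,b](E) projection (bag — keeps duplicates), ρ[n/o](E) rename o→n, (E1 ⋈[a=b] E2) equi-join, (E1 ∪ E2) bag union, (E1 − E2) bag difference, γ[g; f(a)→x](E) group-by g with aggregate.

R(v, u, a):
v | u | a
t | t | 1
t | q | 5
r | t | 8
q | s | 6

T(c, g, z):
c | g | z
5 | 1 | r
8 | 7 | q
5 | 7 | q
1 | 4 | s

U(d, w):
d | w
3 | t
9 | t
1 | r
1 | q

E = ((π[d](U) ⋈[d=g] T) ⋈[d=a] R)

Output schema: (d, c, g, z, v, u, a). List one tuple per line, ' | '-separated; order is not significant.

Subexpression sizes:
  U → 4
  π[d](U) → 4
  T → 4
  (π[d](U) ⋈[d=g] T) → 2
  R → 4
  ((π[d](U) ⋈[d=g] T) ⋈[d=a] R) → 2

== RESULT ==
d | c | g | z | v | u | a
1 | 5 | 1 | r | t | t | 1
1 | 5 | 1 | r | t | t | 1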